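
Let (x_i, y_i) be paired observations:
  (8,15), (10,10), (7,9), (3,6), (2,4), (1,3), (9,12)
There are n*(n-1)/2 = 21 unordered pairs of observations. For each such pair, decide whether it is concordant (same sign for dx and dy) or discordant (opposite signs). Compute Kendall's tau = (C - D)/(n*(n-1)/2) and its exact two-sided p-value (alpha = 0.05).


Step 1: Enumerate the 21 unordered pairs (i,j) with i<j and classify each by sign(x_j-x_i) * sign(y_j-y_i).
  (1,2):dx=+2,dy=-5->D; (1,3):dx=-1,dy=-6->C; (1,4):dx=-5,dy=-9->C; (1,5):dx=-6,dy=-11->C
  (1,6):dx=-7,dy=-12->C; (1,7):dx=+1,dy=-3->D; (2,3):dx=-3,dy=-1->C; (2,4):dx=-7,dy=-4->C
  (2,5):dx=-8,dy=-6->C; (2,6):dx=-9,dy=-7->C; (2,7):dx=-1,dy=+2->D; (3,4):dx=-4,dy=-3->C
  (3,5):dx=-5,dy=-5->C; (3,6):dx=-6,dy=-6->C; (3,7):dx=+2,dy=+3->C; (4,5):dx=-1,dy=-2->C
  (4,6):dx=-2,dy=-3->C; (4,7):dx=+6,dy=+6->C; (5,6):dx=-1,dy=-1->C; (5,7):dx=+7,dy=+8->C
  (6,7):dx=+8,dy=+9->C
Step 2: C = 18, D = 3, total pairs = 21.
Step 3: tau = (C - D)/(n(n-1)/2) = (18 - 3)/21 = 0.714286.
Step 4: Exact two-sided p-value (enumerate n! = 5040 permutations of y under H0): p = 0.030159.
Step 5: alpha = 0.05. reject H0.

tau_b = 0.7143 (C=18, D=3), p = 0.030159, reject H0.


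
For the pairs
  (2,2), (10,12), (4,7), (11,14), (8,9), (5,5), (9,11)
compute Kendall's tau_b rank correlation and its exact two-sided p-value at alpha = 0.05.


Step 1: Enumerate the 21 unordered pairs (i,j) with i<j and classify each by sign(x_j-x_i) * sign(y_j-y_i).
  (1,2):dx=+8,dy=+10->C; (1,3):dx=+2,dy=+5->C; (1,4):dx=+9,dy=+12->C; (1,5):dx=+6,dy=+7->C
  (1,6):dx=+3,dy=+3->C; (1,7):dx=+7,dy=+9->C; (2,3):dx=-6,dy=-5->C; (2,4):dx=+1,dy=+2->C
  (2,5):dx=-2,dy=-3->C; (2,6):dx=-5,dy=-7->C; (2,7):dx=-1,dy=-1->C; (3,4):dx=+7,dy=+7->C
  (3,5):dx=+4,dy=+2->C; (3,6):dx=+1,dy=-2->D; (3,7):dx=+5,dy=+4->C; (4,5):dx=-3,dy=-5->C
  (4,6):dx=-6,dy=-9->C; (4,7):dx=-2,dy=-3->C; (5,6):dx=-3,dy=-4->C; (5,7):dx=+1,dy=+2->C
  (6,7):dx=+4,dy=+6->C
Step 2: C = 20, D = 1, total pairs = 21.
Step 3: tau = (C - D)/(n(n-1)/2) = (20 - 1)/21 = 0.904762.
Step 4: Exact two-sided p-value (enumerate n! = 5040 permutations of y under H0): p = 0.002778.
Step 5: alpha = 0.05. reject H0.

tau_b = 0.9048 (C=20, D=1), p = 0.002778, reject H0.


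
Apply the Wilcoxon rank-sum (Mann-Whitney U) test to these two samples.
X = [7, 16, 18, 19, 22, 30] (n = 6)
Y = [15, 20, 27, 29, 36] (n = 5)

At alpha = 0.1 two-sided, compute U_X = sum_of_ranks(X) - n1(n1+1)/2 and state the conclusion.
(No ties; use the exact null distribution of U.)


Step 1: Combine and sort all 11 observations; assign midranks.
sorted (value, group): (7,X), (15,Y), (16,X), (18,X), (19,X), (20,Y), (22,X), (27,Y), (29,Y), (30,X), (36,Y)
ranks: 7->1, 15->2, 16->3, 18->4, 19->5, 20->6, 22->7, 27->8, 29->9, 30->10, 36->11
Step 2: Rank sum for X: R1 = 1 + 3 + 4 + 5 + 7 + 10 = 30.
Step 3: U_X = R1 - n1(n1+1)/2 = 30 - 6*7/2 = 30 - 21 = 9.
       U_Y = n1*n2 - U_X = 30 - 9 = 21.
Step 4: No ties, so the exact null distribution of U (based on enumerating the C(11,6) = 462 equally likely rank assignments) gives the two-sided p-value.
Step 5: p-value = 0.329004; compare to alpha = 0.1. fail to reject H0.

U_X = 9, p = 0.329004, fail to reject H0 at alpha = 0.1.


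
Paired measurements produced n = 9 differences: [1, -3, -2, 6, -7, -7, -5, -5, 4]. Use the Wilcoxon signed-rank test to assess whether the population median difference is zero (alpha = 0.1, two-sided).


Step 1: Drop any zero differences (none here) and take |d_i|.
|d| = [1, 3, 2, 6, 7, 7, 5, 5, 4]
Step 2: Midrank |d_i| (ties get averaged ranks).
ranks: |1|->1, |3|->3, |2|->2, |6|->7, |7|->8.5, |7|->8.5, |5|->5.5, |5|->5.5, |4|->4
Step 3: Attach original signs; sum ranks with positive sign and with negative sign.
W+ = 1 + 7 + 4 = 12
W- = 3 + 2 + 8.5 + 8.5 + 5.5 + 5.5 = 33
(Check: W+ + W- = 45 should equal n(n+1)/2 = 45.)
Step 4: Test statistic W = min(W+, W-) = 12.
Step 5: Ties in |d|, so use the tie-corrected normal approximation.
        E[W] = n(n+1)/4 = 9*10/4 = 22.5.
        Tie groups: |d|=5 (t=2), |d|=7 (t=2); sum(t^3 - t) = 12.
        Var[W] = n(n+1)(2n+1)/24 - sum(t^3-t)/48 = 1710/24 - 12/48 = 71.
        z = (W - E[W]) / sqrt(Var[W]) = (12 - 22.5) / 8.4261 = -1.2461.
        Two-sided p = 2*Phi(z) = 0.212720.
Step 6: alpha = 0.1. fail to reject H0.

W+ = 12, W- = 33, W = min = 12, p = 0.212720, fail to reject H0.


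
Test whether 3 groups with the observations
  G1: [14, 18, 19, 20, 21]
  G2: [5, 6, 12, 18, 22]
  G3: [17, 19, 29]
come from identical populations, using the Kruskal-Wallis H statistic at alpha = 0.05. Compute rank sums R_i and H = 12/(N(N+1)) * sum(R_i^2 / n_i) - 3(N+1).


Step 1: Combine all N = 13 observations and assign midranks.
sorted (value, group, rank): (5,G2,1), (6,G2,2), (12,G2,3), (14,G1,4), (17,G3,5), (18,G1,6.5), (18,G2,6.5), (19,G1,8.5), (19,G3,8.5), (20,G1,10), (21,G1,11), (22,G2,12), (29,G3,13)
Step 2: Sum ranks within each group.
R_1 = 40 (n_1 = 5)
R_2 = 24.5 (n_2 = 5)
R_3 = 26.5 (n_3 = 3)
Step 3: H = 12/(N(N+1)) * sum(R_i^2/n_i) - 3(N+1)
     = 12/(13*14) * (40^2/5 + 24.5^2/5 + 26.5^2/3) - 3*14
     = 0.065934 * 674.133 - 42
     = 2.448352.
Step 4: Ties present; correction factor C = 1 - 12/(13^3 - 13) = 0.994505. Corrected H = 2.448352 / 0.994505 = 2.461878.
Step 5: Under H0, H ~ chi^2(2); p-value = 0.292018.
Step 6: alpha = 0.05. fail to reject H0.

H = 2.4619, df = 2, p = 0.292018, fail to reject H0.


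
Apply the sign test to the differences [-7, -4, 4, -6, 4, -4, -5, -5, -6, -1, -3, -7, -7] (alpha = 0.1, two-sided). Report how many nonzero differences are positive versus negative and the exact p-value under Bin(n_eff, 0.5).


Step 1: Discard zero differences. Original n = 13; n_eff = number of nonzero differences = 13.
Nonzero differences (with sign): -7, -4, +4, -6, +4, -4, -5, -5, -6, -1, -3, -7, -7
Step 2: Count signs: positive = 2, negative = 11.
Step 3: Under H0: P(positive) = 0.5, so the number of positives S ~ Bin(13, 0.5).
Step 4: Two-sided exact p-value = sum of Bin(13,0.5) probabilities at or below the observed probability = 0.022461.
Step 5: alpha = 0.1. reject H0.

n_eff = 13, pos = 2, neg = 11, p = 0.022461, reject H0.


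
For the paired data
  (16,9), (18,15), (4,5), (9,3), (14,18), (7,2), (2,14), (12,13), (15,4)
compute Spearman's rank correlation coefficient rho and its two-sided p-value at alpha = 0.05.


Step 1: Rank x and y separately (midranks; no ties here).
rank(x): 16->8, 18->9, 4->2, 9->4, 14->6, 7->3, 2->1, 12->5, 15->7
rank(y): 9->5, 15->8, 5->4, 3->2, 18->9, 2->1, 14->7, 13->6, 4->3
Step 2: d_i = R_x(i) - R_y(i); compute d_i^2.
  (8-5)^2=9, (9-8)^2=1, (2-4)^2=4, (4-2)^2=4, (6-9)^2=9, (3-1)^2=4, (1-7)^2=36, (5-6)^2=1, (7-3)^2=16
sum(d^2) = 84.
Step 3: rho = 1 - 6*84 / (9*(9^2 - 1)) = 1 - 504/720 = 0.300000.
Step 4: Under H0, t = rho * sqrt((n-2)/(1-rho^2)) = 0.8321 ~ t(7).
Step 5: Two-sided p-value from the t-distribution with 7 df = 0.432845.
Step 6: alpha = 0.05. fail to reject H0.

rho = 0.3000, p = 0.432845, fail to reject H0 at alpha = 0.05.


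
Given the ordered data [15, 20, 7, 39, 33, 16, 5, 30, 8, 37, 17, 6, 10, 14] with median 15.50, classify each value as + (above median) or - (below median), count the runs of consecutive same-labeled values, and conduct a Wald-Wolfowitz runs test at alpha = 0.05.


Step 1: Compute median = 15.50; label A = above, B = below.
Labels in order: BABAAABABAABBB  (n_A = 7, n_B = 7)
Step 2: Count runs R = 9.
Step 3: Under H0 (random ordering), E[R] = 2*n_A*n_B/(n_A+n_B) + 1 = 2*7*7/14 + 1 = 8.0000.
        Var[R] = 2*n_A*n_B*(2*n_A*n_B - n_A - n_B) / ((n_A+n_B)^2 * (n_A+n_B-1)) = 8232/2548 = 3.2308.
        SD[R] = 1.7974.
Step 4: Continuity-corrected z = (R - 0.5 - E[R]) / SD[R] = (9 - 0.5 - 8.0000) / 1.7974 = 0.2782.
Step 5: Two-sided p-value via normal approximation = 2*(1 - Phi(|z|)) = 0.780879.
Step 6: alpha = 0.05. fail to reject H0.

R = 9, z = 0.2782, p = 0.780879, fail to reject H0.


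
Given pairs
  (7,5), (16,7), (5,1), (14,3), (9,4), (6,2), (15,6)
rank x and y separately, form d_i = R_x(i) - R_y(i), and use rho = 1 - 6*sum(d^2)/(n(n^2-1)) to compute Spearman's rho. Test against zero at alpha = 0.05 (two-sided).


Step 1: Rank x and y separately (midranks; no ties here).
rank(x): 7->3, 16->7, 5->1, 14->5, 9->4, 6->2, 15->6
rank(y): 5->5, 7->7, 1->1, 3->3, 4->4, 2->2, 6->6
Step 2: d_i = R_x(i) - R_y(i); compute d_i^2.
  (3-5)^2=4, (7-7)^2=0, (1-1)^2=0, (5-3)^2=4, (4-4)^2=0, (2-2)^2=0, (6-6)^2=0
sum(d^2) = 8.
Step 3: rho = 1 - 6*8 / (7*(7^2 - 1)) = 1 - 48/336 = 0.857143.
Step 4: Under H0, t = rho * sqrt((n-2)/(1-rho^2)) = 3.7210 ~ t(5).
Step 5: Two-sided p-value from the t-distribution with 5 df = 0.013697.
Step 6: alpha = 0.05. reject H0.

rho = 0.8571, p = 0.013697, reject H0 at alpha = 0.05.


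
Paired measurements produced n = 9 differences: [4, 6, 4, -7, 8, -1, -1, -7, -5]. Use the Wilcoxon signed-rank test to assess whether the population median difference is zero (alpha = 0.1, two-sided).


Step 1: Drop any zero differences (none here) and take |d_i|.
|d| = [4, 6, 4, 7, 8, 1, 1, 7, 5]
Step 2: Midrank |d_i| (ties get averaged ranks).
ranks: |4|->3.5, |6|->6, |4|->3.5, |7|->7.5, |8|->9, |1|->1.5, |1|->1.5, |7|->7.5, |5|->5
Step 3: Attach original signs; sum ranks with positive sign and with negative sign.
W+ = 3.5 + 6 + 3.5 + 9 = 22
W- = 7.5 + 1.5 + 1.5 + 7.5 + 5 = 23
(Check: W+ + W- = 45 should equal n(n+1)/2 = 45.)
Step 4: Test statistic W = min(W+, W-) = 22.
Step 5: Ties in |d|, so use the tie-corrected normal approximation.
        E[W] = n(n+1)/4 = 9*10/4 = 22.5.
        Tie groups: |d|=1 (t=2), |d|=4 (t=2), |d|=7 (t=2); sum(t^3 - t) = 18.
        Var[W] = n(n+1)(2n+1)/24 - sum(t^3-t)/48 = 1710/24 - 18/48 = 70.875.
        z = (W - E[W]) / sqrt(Var[W]) = (22 - 22.5) / 8.4187 = -0.0594.
        Two-sided p = 2*Phi(z) = 0.952640.
Step 6: alpha = 0.1. fail to reject H0.

W+ = 22, W- = 23, W = min = 22, p = 0.952640, fail to reject H0.


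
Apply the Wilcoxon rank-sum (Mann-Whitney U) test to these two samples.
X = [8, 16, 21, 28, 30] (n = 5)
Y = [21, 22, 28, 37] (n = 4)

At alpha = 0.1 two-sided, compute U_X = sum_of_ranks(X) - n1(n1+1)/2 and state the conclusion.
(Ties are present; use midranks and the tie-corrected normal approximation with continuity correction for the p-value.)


Step 1: Combine and sort all 9 observations; assign midranks.
sorted (value, group): (8,X), (16,X), (21,X), (21,Y), (22,Y), (28,X), (28,Y), (30,X), (37,Y)
ranks: 8->1, 16->2, 21->3.5, 21->3.5, 22->5, 28->6.5, 28->6.5, 30->8, 37->9
Step 2: Rank sum for X: R1 = 1 + 2 + 3.5 + 6.5 + 8 = 21.
Step 3: U_X = R1 - n1(n1+1)/2 = 21 - 5*6/2 = 21 - 15 = 6.
       U_Y = n1*n2 - U_X = 20 - 6 = 14.
Step 4: Ties are present, so use the tie-corrected normal approximation (with continuity correction) for the p-value.
Step 5: p-value = 0.387282; compare to alpha = 0.1. fail to reject H0.

U_X = 6, p = 0.387282, fail to reject H0 at alpha = 0.1.


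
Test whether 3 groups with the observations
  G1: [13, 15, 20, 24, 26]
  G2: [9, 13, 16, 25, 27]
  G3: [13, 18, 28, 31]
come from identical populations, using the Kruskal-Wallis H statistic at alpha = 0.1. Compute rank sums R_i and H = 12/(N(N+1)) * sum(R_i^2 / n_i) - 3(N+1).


Step 1: Combine all N = 14 observations and assign midranks.
sorted (value, group, rank): (9,G2,1), (13,G1,3), (13,G2,3), (13,G3,3), (15,G1,5), (16,G2,6), (18,G3,7), (20,G1,8), (24,G1,9), (25,G2,10), (26,G1,11), (27,G2,12), (28,G3,13), (31,G3,14)
Step 2: Sum ranks within each group.
R_1 = 36 (n_1 = 5)
R_2 = 32 (n_2 = 5)
R_3 = 37 (n_3 = 4)
Step 3: H = 12/(N(N+1)) * sum(R_i^2/n_i) - 3(N+1)
     = 12/(14*15) * (36^2/5 + 32^2/5 + 37^2/4) - 3*15
     = 0.057143 * 806.25 - 45
     = 1.071429.
Step 4: Ties present; correction factor C = 1 - 24/(14^3 - 14) = 0.991209. Corrected H = 1.071429 / 0.991209 = 1.080931.
Step 5: Under H0, H ~ chi^2(2); p-value = 0.582477.
Step 6: alpha = 0.1. fail to reject H0.

H = 1.0809, df = 2, p = 0.582477, fail to reject H0.


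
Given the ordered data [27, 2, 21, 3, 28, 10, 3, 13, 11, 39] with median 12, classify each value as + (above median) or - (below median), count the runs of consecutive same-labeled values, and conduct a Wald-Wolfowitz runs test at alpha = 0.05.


Step 1: Compute median = 12; label A = above, B = below.
Labels in order: ABABABBABA  (n_A = 5, n_B = 5)
Step 2: Count runs R = 9.
Step 3: Under H0 (random ordering), E[R] = 2*n_A*n_B/(n_A+n_B) + 1 = 2*5*5/10 + 1 = 6.0000.
        Var[R] = 2*n_A*n_B*(2*n_A*n_B - n_A - n_B) / ((n_A+n_B)^2 * (n_A+n_B-1)) = 2000/900 = 2.2222.
        SD[R] = 1.4907.
Step 4: Continuity-corrected z = (R - 0.5 - E[R]) / SD[R] = (9 - 0.5 - 6.0000) / 1.4907 = 1.6771.
Step 5: Two-sided p-value via normal approximation = 2*(1 - Phi(|z|)) = 0.093533.
Step 6: alpha = 0.05. fail to reject H0.

R = 9, z = 1.6771, p = 0.093533, fail to reject H0.


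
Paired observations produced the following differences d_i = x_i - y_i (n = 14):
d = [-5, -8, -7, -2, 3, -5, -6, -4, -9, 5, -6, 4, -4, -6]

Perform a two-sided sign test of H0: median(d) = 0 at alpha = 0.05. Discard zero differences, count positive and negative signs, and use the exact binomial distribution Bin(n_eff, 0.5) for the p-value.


Step 1: Discard zero differences. Original n = 14; n_eff = number of nonzero differences = 14.
Nonzero differences (with sign): -5, -8, -7, -2, +3, -5, -6, -4, -9, +5, -6, +4, -4, -6
Step 2: Count signs: positive = 3, negative = 11.
Step 3: Under H0: P(positive) = 0.5, so the number of positives S ~ Bin(14, 0.5).
Step 4: Two-sided exact p-value = sum of Bin(14,0.5) probabilities at or below the observed probability = 0.057373.
Step 5: alpha = 0.05. fail to reject H0.

n_eff = 14, pos = 3, neg = 11, p = 0.057373, fail to reject H0.


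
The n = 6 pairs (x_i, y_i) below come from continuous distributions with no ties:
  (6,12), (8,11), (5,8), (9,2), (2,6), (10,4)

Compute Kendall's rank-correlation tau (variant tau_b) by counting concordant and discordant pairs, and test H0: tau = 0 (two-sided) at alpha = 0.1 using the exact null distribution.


Step 1: Enumerate the 15 unordered pairs (i,j) with i<j and classify each by sign(x_j-x_i) * sign(y_j-y_i).
  (1,2):dx=+2,dy=-1->D; (1,3):dx=-1,dy=-4->C; (1,4):dx=+3,dy=-10->D; (1,5):dx=-4,dy=-6->C
  (1,6):dx=+4,dy=-8->D; (2,3):dx=-3,dy=-3->C; (2,4):dx=+1,dy=-9->D; (2,5):dx=-6,dy=-5->C
  (2,6):dx=+2,dy=-7->D; (3,4):dx=+4,dy=-6->D; (3,5):dx=-3,dy=-2->C; (3,6):dx=+5,dy=-4->D
  (4,5):dx=-7,dy=+4->D; (4,6):dx=+1,dy=+2->C; (5,6):dx=+8,dy=-2->D
Step 2: C = 6, D = 9, total pairs = 15.
Step 3: tau = (C - D)/(n(n-1)/2) = (6 - 9)/15 = -0.200000.
Step 4: Exact two-sided p-value (enumerate n! = 720 permutations of y under H0): p = 0.719444.
Step 5: alpha = 0.1. fail to reject H0.

tau_b = -0.2000 (C=6, D=9), p = 0.719444, fail to reject H0.


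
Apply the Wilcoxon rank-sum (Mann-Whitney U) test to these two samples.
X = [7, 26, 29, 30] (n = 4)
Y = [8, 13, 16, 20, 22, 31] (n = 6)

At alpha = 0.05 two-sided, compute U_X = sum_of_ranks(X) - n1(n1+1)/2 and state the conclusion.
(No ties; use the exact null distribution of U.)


Step 1: Combine and sort all 10 observations; assign midranks.
sorted (value, group): (7,X), (8,Y), (13,Y), (16,Y), (20,Y), (22,Y), (26,X), (29,X), (30,X), (31,Y)
ranks: 7->1, 8->2, 13->3, 16->4, 20->5, 22->6, 26->7, 29->8, 30->9, 31->10
Step 2: Rank sum for X: R1 = 1 + 7 + 8 + 9 = 25.
Step 3: U_X = R1 - n1(n1+1)/2 = 25 - 4*5/2 = 25 - 10 = 15.
       U_Y = n1*n2 - U_X = 24 - 15 = 9.
Step 4: No ties, so the exact null distribution of U (based on enumerating the C(10,4) = 210 equally likely rank assignments) gives the two-sided p-value.
Step 5: p-value = 0.609524; compare to alpha = 0.05. fail to reject H0.

U_X = 15, p = 0.609524, fail to reject H0 at alpha = 0.05.


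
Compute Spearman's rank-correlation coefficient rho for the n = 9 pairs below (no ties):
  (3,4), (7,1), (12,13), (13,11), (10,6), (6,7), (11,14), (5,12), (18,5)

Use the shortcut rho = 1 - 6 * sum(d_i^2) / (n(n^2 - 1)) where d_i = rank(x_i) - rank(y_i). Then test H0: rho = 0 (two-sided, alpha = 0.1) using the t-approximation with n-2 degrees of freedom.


Step 1: Rank x and y separately (midranks; no ties here).
rank(x): 3->1, 7->4, 12->7, 13->8, 10->5, 6->3, 11->6, 5->2, 18->9
rank(y): 4->2, 1->1, 13->8, 11->6, 6->4, 7->5, 14->9, 12->7, 5->3
Step 2: d_i = R_x(i) - R_y(i); compute d_i^2.
  (1-2)^2=1, (4-1)^2=9, (7-8)^2=1, (8-6)^2=4, (5-4)^2=1, (3-5)^2=4, (6-9)^2=9, (2-7)^2=25, (9-3)^2=36
sum(d^2) = 90.
Step 3: rho = 1 - 6*90 / (9*(9^2 - 1)) = 1 - 540/720 = 0.250000.
Step 4: Under H0, t = rho * sqrt((n-2)/(1-rho^2)) = 0.6831 ~ t(7).
Step 5: Two-sided p-value from the t-distribution with 7 df = 0.516490.
Step 6: alpha = 0.1. fail to reject H0.

rho = 0.2500, p = 0.516490, fail to reject H0 at alpha = 0.1.


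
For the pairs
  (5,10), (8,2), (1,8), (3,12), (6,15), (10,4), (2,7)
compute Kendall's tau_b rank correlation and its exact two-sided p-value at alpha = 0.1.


Step 1: Enumerate the 21 unordered pairs (i,j) with i<j and classify each by sign(x_j-x_i) * sign(y_j-y_i).
  (1,2):dx=+3,dy=-8->D; (1,3):dx=-4,dy=-2->C; (1,4):dx=-2,dy=+2->D; (1,5):dx=+1,dy=+5->C
  (1,6):dx=+5,dy=-6->D; (1,7):dx=-3,dy=-3->C; (2,3):dx=-7,dy=+6->D; (2,4):dx=-5,dy=+10->D
  (2,5):dx=-2,dy=+13->D; (2,6):dx=+2,dy=+2->C; (2,7):dx=-6,dy=+5->D; (3,4):dx=+2,dy=+4->C
  (3,5):dx=+5,dy=+7->C; (3,6):dx=+9,dy=-4->D; (3,7):dx=+1,dy=-1->D; (4,5):dx=+3,dy=+3->C
  (4,6):dx=+7,dy=-8->D; (4,7):dx=-1,dy=-5->C; (5,6):dx=+4,dy=-11->D; (5,7):dx=-4,dy=-8->C
  (6,7):dx=-8,dy=+3->D
Step 2: C = 9, D = 12, total pairs = 21.
Step 3: tau = (C - D)/(n(n-1)/2) = (9 - 12)/21 = -0.142857.
Step 4: Exact two-sided p-value (enumerate n! = 5040 permutations of y under H0): p = 0.772619.
Step 5: alpha = 0.1. fail to reject H0.

tau_b = -0.1429 (C=9, D=12), p = 0.772619, fail to reject H0.


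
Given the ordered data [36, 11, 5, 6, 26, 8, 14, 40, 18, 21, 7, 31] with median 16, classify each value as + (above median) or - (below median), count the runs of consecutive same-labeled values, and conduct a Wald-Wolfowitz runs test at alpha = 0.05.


Step 1: Compute median = 16; label A = above, B = below.
Labels in order: ABBBABBAAABA  (n_A = 6, n_B = 6)
Step 2: Count runs R = 7.
Step 3: Under H0 (random ordering), E[R] = 2*n_A*n_B/(n_A+n_B) + 1 = 2*6*6/12 + 1 = 7.0000.
        Var[R] = 2*n_A*n_B*(2*n_A*n_B - n_A - n_B) / ((n_A+n_B)^2 * (n_A+n_B-1)) = 4320/1584 = 2.7273.
        SD[R] = 1.6514.
Step 4: R = E[R], so z = 0 with no continuity correction.
Step 5: Two-sided p-value via normal approximation = 2*(1 - Phi(|z|)) = 1.000000.
Step 6: alpha = 0.05. fail to reject H0.

R = 7, z = 0.0000, p = 1.000000, fail to reject H0.


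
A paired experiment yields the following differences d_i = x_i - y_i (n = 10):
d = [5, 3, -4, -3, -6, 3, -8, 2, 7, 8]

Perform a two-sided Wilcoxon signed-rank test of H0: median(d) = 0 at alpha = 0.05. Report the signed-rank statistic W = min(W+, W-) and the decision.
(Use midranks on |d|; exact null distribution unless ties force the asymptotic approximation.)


Step 1: Drop any zero differences (none here) and take |d_i|.
|d| = [5, 3, 4, 3, 6, 3, 8, 2, 7, 8]
Step 2: Midrank |d_i| (ties get averaged ranks).
ranks: |5|->6, |3|->3, |4|->5, |3|->3, |6|->7, |3|->3, |8|->9.5, |2|->1, |7|->8, |8|->9.5
Step 3: Attach original signs; sum ranks with positive sign and with negative sign.
W+ = 6 + 3 + 3 + 1 + 8 + 9.5 = 30.5
W- = 5 + 3 + 7 + 9.5 = 24.5
(Check: W+ + W- = 55 should equal n(n+1)/2 = 55.)
Step 4: Test statistic W = min(W+, W-) = 24.5.
Step 5: Ties in |d|, so use the tie-corrected normal approximation.
        E[W] = n(n+1)/4 = 10*11/4 = 27.5.
        Tie groups: |d|=3 (t=3), |d|=8 (t=2); sum(t^3 - t) = 30.
        Var[W] = n(n+1)(2n+1)/24 - sum(t^3-t)/48 = 2310/24 - 30/48 = 95.625.
        z = (W - E[W]) / sqrt(Var[W]) = (24.5 - 27.5) / 9.7788 = -0.3068.
        Two-sided p = 2*Phi(z) = 0.759006.
Step 6: alpha = 0.05. fail to reject H0.

W+ = 30.5, W- = 24.5, W = min = 24.5, p = 0.759006, fail to reject H0.


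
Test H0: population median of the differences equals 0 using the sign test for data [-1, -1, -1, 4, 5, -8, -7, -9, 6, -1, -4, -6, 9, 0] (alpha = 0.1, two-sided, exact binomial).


Step 1: Discard zero differences. Original n = 14; n_eff = number of nonzero differences = 13.
Nonzero differences (with sign): -1, -1, -1, +4, +5, -8, -7, -9, +6, -1, -4, -6, +9
Step 2: Count signs: positive = 4, negative = 9.
Step 3: Under H0: P(positive) = 0.5, so the number of positives S ~ Bin(13, 0.5).
Step 4: Two-sided exact p-value = sum of Bin(13,0.5) probabilities at or below the observed probability = 0.266846.
Step 5: alpha = 0.1. fail to reject H0.

n_eff = 13, pos = 4, neg = 9, p = 0.266846, fail to reject H0.


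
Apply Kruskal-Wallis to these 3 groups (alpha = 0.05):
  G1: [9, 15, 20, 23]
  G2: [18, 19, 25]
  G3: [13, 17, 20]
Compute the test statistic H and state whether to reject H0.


Step 1: Combine all N = 10 observations and assign midranks.
sorted (value, group, rank): (9,G1,1), (13,G3,2), (15,G1,3), (17,G3,4), (18,G2,5), (19,G2,6), (20,G1,7.5), (20,G3,7.5), (23,G1,9), (25,G2,10)
Step 2: Sum ranks within each group.
R_1 = 20.5 (n_1 = 4)
R_2 = 21 (n_2 = 3)
R_3 = 13.5 (n_3 = 3)
Step 3: H = 12/(N(N+1)) * sum(R_i^2/n_i) - 3(N+1)
     = 12/(10*11) * (20.5^2/4 + 21^2/3 + 13.5^2/3) - 3*11
     = 0.109091 * 312.812 - 33
     = 1.125000.
Step 4: Ties present; correction factor C = 1 - 6/(10^3 - 10) = 0.993939. Corrected H = 1.125000 / 0.993939 = 1.131860.
Step 5: Under H0, H ~ chi^2(2); p-value = 0.567832.
Step 6: alpha = 0.05. fail to reject H0.

H = 1.1319, df = 2, p = 0.567832, fail to reject H0.


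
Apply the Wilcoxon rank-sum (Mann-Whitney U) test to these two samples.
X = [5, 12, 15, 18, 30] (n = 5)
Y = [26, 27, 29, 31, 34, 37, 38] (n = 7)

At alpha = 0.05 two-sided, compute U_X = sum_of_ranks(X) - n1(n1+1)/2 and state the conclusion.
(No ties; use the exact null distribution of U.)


Step 1: Combine and sort all 12 observations; assign midranks.
sorted (value, group): (5,X), (12,X), (15,X), (18,X), (26,Y), (27,Y), (29,Y), (30,X), (31,Y), (34,Y), (37,Y), (38,Y)
ranks: 5->1, 12->2, 15->3, 18->4, 26->5, 27->6, 29->7, 30->8, 31->9, 34->10, 37->11, 38->12
Step 2: Rank sum for X: R1 = 1 + 2 + 3 + 4 + 8 = 18.
Step 3: U_X = R1 - n1(n1+1)/2 = 18 - 5*6/2 = 18 - 15 = 3.
       U_Y = n1*n2 - U_X = 35 - 3 = 32.
Step 4: No ties, so the exact null distribution of U (based on enumerating the C(12,5) = 792 equally likely rank assignments) gives the two-sided p-value.
Step 5: p-value = 0.017677; compare to alpha = 0.05. reject H0.

U_X = 3, p = 0.017677, reject H0 at alpha = 0.05.


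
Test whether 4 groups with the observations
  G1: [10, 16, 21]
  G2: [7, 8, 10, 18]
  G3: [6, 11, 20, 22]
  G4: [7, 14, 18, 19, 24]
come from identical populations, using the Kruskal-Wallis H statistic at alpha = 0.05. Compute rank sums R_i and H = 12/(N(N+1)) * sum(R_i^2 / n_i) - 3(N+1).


Step 1: Combine all N = 16 observations and assign midranks.
sorted (value, group, rank): (6,G3,1), (7,G2,2.5), (7,G4,2.5), (8,G2,4), (10,G1,5.5), (10,G2,5.5), (11,G3,7), (14,G4,8), (16,G1,9), (18,G2,10.5), (18,G4,10.5), (19,G4,12), (20,G3,13), (21,G1,14), (22,G3,15), (24,G4,16)
Step 2: Sum ranks within each group.
R_1 = 28.5 (n_1 = 3)
R_2 = 22.5 (n_2 = 4)
R_3 = 36 (n_3 = 4)
R_4 = 49 (n_4 = 5)
Step 3: H = 12/(N(N+1)) * sum(R_i^2/n_i) - 3(N+1)
     = 12/(16*17) * (28.5^2/3 + 22.5^2/4 + 36^2/4 + 49^2/5) - 3*17
     = 0.044118 * 1201.51 - 51
     = 2.007904.
Step 4: Ties present; correction factor C = 1 - 18/(16^3 - 16) = 0.995588. Corrected H = 2.007904 / 0.995588 = 2.016802.
Step 5: Under H0, H ~ chi^2(3); p-value = 0.568927.
Step 6: alpha = 0.05. fail to reject H0.

H = 2.0168, df = 3, p = 0.568927, fail to reject H0.


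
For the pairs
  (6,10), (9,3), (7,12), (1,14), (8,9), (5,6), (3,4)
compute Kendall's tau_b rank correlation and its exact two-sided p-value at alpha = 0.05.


Step 1: Enumerate the 21 unordered pairs (i,j) with i<j and classify each by sign(x_j-x_i) * sign(y_j-y_i).
  (1,2):dx=+3,dy=-7->D; (1,3):dx=+1,dy=+2->C; (1,4):dx=-5,dy=+4->D; (1,5):dx=+2,dy=-1->D
  (1,6):dx=-1,dy=-4->C; (1,7):dx=-3,dy=-6->C; (2,3):dx=-2,dy=+9->D; (2,4):dx=-8,dy=+11->D
  (2,5):dx=-1,dy=+6->D; (2,6):dx=-4,dy=+3->D; (2,7):dx=-6,dy=+1->D; (3,4):dx=-6,dy=+2->D
  (3,5):dx=+1,dy=-3->D; (3,6):dx=-2,dy=-6->C; (3,7):dx=-4,dy=-8->C; (4,5):dx=+7,dy=-5->D
  (4,6):dx=+4,dy=-8->D; (4,7):dx=+2,dy=-10->D; (5,6):dx=-3,dy=-3->C; (5,7):dx=-5,dy=-5->C
  (6,7):dx=-2,dy=-2->C
Step 2: C = 8, D = 13, total pairs = 21.
Step 3: tau = (C - D)/(n(n-1)/2) = (8 - 13)/21 = -0.238095.
Step 4: Exact two-sided p-value (enumerate n! = 5040 permutations of y under H0): p = 0.561905.
Step 5: alpha = 0.05. fail to reject H0.

tau_b = -0.2381 (C=8, D=13), p = 0.561905, fail to reject H0.


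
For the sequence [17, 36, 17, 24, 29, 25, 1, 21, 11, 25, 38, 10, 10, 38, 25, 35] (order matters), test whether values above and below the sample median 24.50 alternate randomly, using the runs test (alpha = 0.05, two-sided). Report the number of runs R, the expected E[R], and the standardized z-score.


Step 1: Compute median = 24.50; label A = above, B = below.
Labels in order: BABBAABBBAABBAAA  (n_A = 8, n_B = 8)
Step 2: Count runs R = 8.
Step 3: Under H0 (random ordering), E[R] = 2*n_A*n_B/(n_A+n_B) + 1 = 2*8*8/16 + 1 = 9.0000.
        Var[R] = 2*n_A*n_B*(2*n_A*n_B - n_A - n_B) / ((n_A+n_B)^2 * (n_A+n_B-1)) = 14336/3840 = 3.7333.
        SD[R] = 1.9322.
Step 4: Continuity-corrected z = (R + 0.5 - E[R]) / SD[R] = (8 + 0.5 - 9.0000) / 1.9322 = -0.2588.
Step 5: Two-sided p-value via normal approximation = 2*(1 - Phi(|z|)) = 0.795809.
Step 6: alpha = 0.05. fail to reject H0.

R = 8, z = -0.2588, p = 0.795809, fail to reject H0.


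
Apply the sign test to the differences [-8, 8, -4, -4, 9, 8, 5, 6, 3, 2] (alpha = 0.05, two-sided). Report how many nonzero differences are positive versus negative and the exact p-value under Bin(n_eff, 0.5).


Step 1: Discard zero differences. Original n = 10; n_eff = number of nonzero differences = 10.
Nonzero differences (with sign): -8, +8, -4, -4, +9, +8, +5, +6, +3, +2
Step 2: Count signs: positive = 7, negative = 3.
Step 3: Under H0: P(positive) = 0.5, so the number of positives S ~ Bin(10, 0.5).
Step 4: Two-sided exact p-value = sum of Bin(10,0.5) probabilities at or below the observed probability = 0.343750.
Step 5: alpha = 0.05. fail to reject H0.

n_eff = 10, pos = 7, neg = 3, p = 0.343750, fail to reject H0.


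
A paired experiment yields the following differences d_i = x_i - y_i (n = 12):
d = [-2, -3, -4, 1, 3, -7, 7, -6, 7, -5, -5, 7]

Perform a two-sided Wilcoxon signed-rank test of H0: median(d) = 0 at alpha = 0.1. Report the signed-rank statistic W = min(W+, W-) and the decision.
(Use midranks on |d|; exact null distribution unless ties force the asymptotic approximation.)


Step 1: Drop any zero differences (none here) and take |d_i|.
|d| = [2, 3, 4, 1, 3, 7, 7, 6, 7, 5, 5, 7]
Step 2: Midrank |d_i| (ties get averaged ranks).
ranks: |2|->2, |3|->3.5, |4|->5, |1|->1, |3|->3.5, |7|->10.5, |7|->10.5, |6|->8, |7|->10.5, |5|->6.5, |5|->6.5, |7|->10.5
Step 3: Attach original signs; sum ranks with positive sign and with negative sign.
W+ = 1 + 3.5 + 10.5 + 10.5 + 10.5 = 36
W- = 2 + 3.5 + 5 + 10.5 + 8 + 6.5 + 6.5 = 42
(Check: W+ + W- = 78 should equal n(n+1)/2 = 78.)
Step 4: Test statistic W = min(W+, W-) = 36.
Step 5: Ties in |d|, so use the tie-corrected normal approximation.
        E[W] = n(n+1)/4 = 12*13/4 = 39.
        Tie groups: |d|=3 (t=2), |d|=5 (t=2), |d|=7 (t=4); sum(t^3 - t) = 72.
        Var[W] = n(n+1)(2n+1)/24 - sum(t^3-t)/48 = 3900/24 - 72/48 = 161.
        z = (W - E[W]) / sqrt(Var[W]) = (36 - 39) / 12.6886 = -0.2364.
        Two-sided p = 2*Phi(z) = 0.813097.
Step 6: alpha = 0.1. fail to reject H0.

W+ = 36, W- = 42, W = min = 36, p = 0.813097, fail to reject H0.


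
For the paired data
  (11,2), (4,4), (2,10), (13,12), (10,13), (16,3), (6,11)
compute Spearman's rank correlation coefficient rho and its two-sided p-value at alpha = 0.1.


Step 1: Rank x and y separately (midranks; no ties here).
rank(x): 11->5, 4->2, 2->1, 13->6, 10->4, 16->7, 6->3
rank(y): 2->1, 4->3, 10->4, 12->6, 13->7, 3->2, 11->5
Step 2: d_i = R_x(i) - R_y(i); compute d_i^2.
  (5-1)^2=16, (2-3)^2=1, (1-4)^2=9, (6-6)^2=0, (4-7)^2=9, (7-2)^2=25, (3-5)^2=4
sum(d^2) = 64.
Step 3: rho = 1 - 6*64 / (7*(7^2 - 1)) = 1 - 384/336 = -0.142857.
Step 4: Under H0, t = rho * sqrt((n-2)/(1-rho^2)) = -0.3227 ~ t(5).
Step 5: Two-sided p-value from the t-distribution with 5 df = 0.759945.
Step 6: alpha = 0.1. fail to reject H0.

rho = -0.1429, p = 0.759945, fail to reject H0 at alpha = 0.1.


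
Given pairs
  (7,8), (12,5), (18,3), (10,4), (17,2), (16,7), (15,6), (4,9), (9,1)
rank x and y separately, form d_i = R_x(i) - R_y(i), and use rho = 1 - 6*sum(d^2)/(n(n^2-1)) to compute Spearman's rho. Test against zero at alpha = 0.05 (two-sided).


Step 1: Rank x and y separately (midranks; no ties here).
rank(x): 7->2, 12->5, 18->9, 10->4, 17->8, 16->7, 15->6, 4->1, 9->3
rank(y): 8->8, 5->5, 3->3, 4->4, 2->2, 7->7, 6->6, 9->9, 1->1
Step 2: d_i = R_x(i) - R_y(i); compute d_i^2.
  (2-8)^2=36, (5-5)^2=0, (9-3)^2=36, (4-4)^2=0, (8-2)^2=36, (7-7)^2=0, (6-6)^2=0, (1-9)^2=64, (3-1)^2=4
sum(d^2) = 176.
Step 3: rho = 1 - 6*176 / (9*(9^2 - 1)) = 1 - 1056/720 = -0.466667.
Step 4: Under H0, t = rho * sqrt((n-2)/(1-rho^2)) = -1.3960 ~ t(7).
Step 5: Two-sided p-value from the t-distribution with 7 df = 0.205386.
Step 6: alpha = 0.05. fail to reject H0.

rho = -0.4667, p = 0.205386, fail to reject H0 at alpha = 0.05.


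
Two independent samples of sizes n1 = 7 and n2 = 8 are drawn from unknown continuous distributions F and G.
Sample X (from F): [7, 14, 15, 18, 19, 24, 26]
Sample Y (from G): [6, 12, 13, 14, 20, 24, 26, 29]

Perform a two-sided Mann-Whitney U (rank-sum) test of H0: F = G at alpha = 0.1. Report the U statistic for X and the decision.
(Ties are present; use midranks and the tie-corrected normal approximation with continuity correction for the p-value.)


Step 1: Combine and sort all 15 observations; assign midranks.
sorted (value, group): (6,Y), (7,X), (12,Y), (13,Y), (14,X), (14,Y), (15,X), (18,X), (19,X), (20,Y), (24,X), (24,Y), (26,X), (26,Y), (29,Y)
ranks: 6->1, 7->2, 12->3, 13->4, 14->5.5, 14->5.5, 15->7, 18->8, 19->9, 20->10, 24->11.5, 24->11.5, 26->13.5, 26->13.5, 29->15
Step 2: Rank sum for X: R1 = 2 + 5.5 + 7 + 8 + 9 + 11.5 + 13.5 = 56.5.
Step 3: U_X = R1 - n1(n1+1)/2 = 56.5 - 7*8/2 = 56.5 - 28 = 28.5.
       U_Y = n1*n2 - U_X = 56 - 28.5 = 27.5.
Step 4: Ties are present, so use the tie-corrected normal approximation (with continuity correction) for the p-value.
Step 5: p-value = 1.000000; compare to alpha = 0.1. fail to reject H0.

U_X = 28.5, p = 1.000000, fail to reject H0 at alpha = 0.1.


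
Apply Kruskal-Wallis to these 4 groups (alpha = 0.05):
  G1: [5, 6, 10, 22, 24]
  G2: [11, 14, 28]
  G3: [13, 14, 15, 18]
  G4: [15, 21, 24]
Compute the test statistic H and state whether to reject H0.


Step 1: Combine all N = 15 observations and assign midranks.
sorted (value, group, rank): (5,G1,1), (6,G1,2), (10,G1,3), (11,G2,4), (13,G3,5), (14,G2,6.5), (14,G3,6.5), (15,G3,8.5), (15,G4,8.5), (18,G3,10), (21,G4,11), (22,G1,12), (24,G1,13.5), (24,G4,13.5), (28,G2,15)
Step 2: Sum ranks within each group.
R_1 = 31.5 (n_1 = 5)
R_2 = 25.5 (n_2 = 3)
R_3 = 30 (n_3 = 4)
R_4 = 33 (n_4 = 3)
Step 3: H = 12/(N(N+1)) * sum(R_i^2/n_i) - 3(N+1)
     = 12/(15*16) * (31.5^2/5 + 25.5^2/3 + 30^2/4 + 33^2/3) - 3*16
     = 0.050000 * 1003.2 - 48
     = 2.160000.
Step 4: Ties present; correction factor C = 1 - 18/(15^3 - 15) = 0.994643. Corrected H = 2.160000 / 0.994643 = 2.171634.
Step 5: Under H0, H ~ chi^2(3); p-value = 0.537557.
Step 6: alpha = 0.05. fail to reject H0.

H = 2.1716, df = 3, p = 0.537557, fail to reject H0.


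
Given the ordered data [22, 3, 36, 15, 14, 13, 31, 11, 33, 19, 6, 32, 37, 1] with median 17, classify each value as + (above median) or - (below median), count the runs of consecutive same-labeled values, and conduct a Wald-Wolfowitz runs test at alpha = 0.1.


Step 1: Compute median = 17; label A = above, B = below.
Labels in order: ABABBBABAABAAB  (n_A = 7, n_B = 7)
Step 2: Count runs R = 10.
Step 3: Under H0 (random ordering), E[R] = 2*n_A*n_B/(n_A+n_B) + 1 = 2*7*7/14 + 1 = 8.0000.
        Var[R] = 2*n_A*n_B*(2*n_A*n_B - n_A - n_B) / ((n_A+n_B)^2 * (n_A+n_B-1)) = 8232/2548 = 3.2308.
        SD[R] = 1.7974.
Step 4: Continuity-corrected z = (R - 0.5 - E[R]) / SD[R] = (10 - 0.5 - 8.0000) / 1.7974 = 0.8345.
Step 5: Two-sided p-value via normal approximation = 2*(1 - Phi(|z|)) = 0.403986.
Step 6: alpha = 0.1. fail to reject H0.

R = 10, z = 0.8345, p = 0.403986, fail to reject H0.


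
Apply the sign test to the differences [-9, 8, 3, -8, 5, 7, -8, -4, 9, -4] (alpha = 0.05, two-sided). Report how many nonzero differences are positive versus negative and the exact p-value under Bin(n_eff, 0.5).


Step 1: Discard zero differences. Original n = 10; n_eff = number of nonzero differences = 10.
Nonzero differences (with sign): -9, +8, +3, -8, +5, +7, -8, -4, +9, -4
Step 2: Count signs: positive = 5, negative = 5.
Step 3: Under H0: P(positive) = 0.5, so the number of positives S ~ Bin(10, 0.5).
Step 4: Two-sided exact p-value = sum of Bin(10,0.5) probabilities at or below the observed probability = 1.000000.
Step 5: alpha = 0.05. fail to reject H0.

n_eff = 10, pos = 5, neg = 5, p = 1.000000, fail to reject H0.


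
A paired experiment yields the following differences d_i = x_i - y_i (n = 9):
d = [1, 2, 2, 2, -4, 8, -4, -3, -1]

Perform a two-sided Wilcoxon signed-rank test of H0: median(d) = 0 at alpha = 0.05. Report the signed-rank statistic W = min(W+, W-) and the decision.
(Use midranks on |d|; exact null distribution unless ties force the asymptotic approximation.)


Step 1: Drop any zero differences (none here) and take |d_i|.
|d| = [1, 2, 2, 2, 4, 8, 4, 3, 1]
Step 2: Midrank |d_i| (ties get averaged ranks).
ranks: |1|->1.5, |2|->4, |2|->4, |2|->4, |4|->7.5, |8|->9, |4|->7.5, |3|->6, |1|->1.5
Step 3: Attach original signs; sum ranks with positive sign and with negative sign.
W+ = 1.5 + 4 + 4 + 4 + 9 = 22.5
W- = 7.5 + 7.5 + 6 + 1.5 = 22.5
(Check: W+ + W- = 45 should equal n(n+1)/2 = 45.)
Step 4: Test statistic W = min(W+, W-) = 22.5.
Step 5: Ties in |d|, so use the tie-corrected normal approximation.
        E[W] = n(n+1)/4 = 9*10/4 = 22.5.
        Tie groups: |d|=1 (t=2), |d|=2 (t=3), |d|=4 (t=2); sum(t^3 - t) = 36.
        Var[W] = n(n+1)(2n+1)/24 - sum(t^3-t)/48 = 1710/24 - 36/48 = 70.5.
        z = (W - E[W]) / sqrt(Var[W]) = (22.5 - 22.5) / 8.3964 = 0.0000.
        Two-sided p = 2*Phi(z) = 1.000000.
Step 6: alpha = 0.05. fail to reject H0.

W+ = 22.5, W- = 22.5, W = min = 22.5, p = 1.000000, fail to reject H0.


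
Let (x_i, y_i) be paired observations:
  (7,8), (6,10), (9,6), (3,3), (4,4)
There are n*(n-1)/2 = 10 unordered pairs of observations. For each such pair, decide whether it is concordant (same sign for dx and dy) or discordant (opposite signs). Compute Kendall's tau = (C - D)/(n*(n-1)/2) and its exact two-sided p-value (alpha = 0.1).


Step 1: Enumerate the 10 unordered pairs (i,j) with i<j and classify each by sign(x_j-x_i) * sign(y_j-y_i).
  (1,2):dx=-1,dy=+2->D; (1,3):dx=+2,dy=-2->D; (1,4):dx=-4,dy=-5->C; (1,5):dx=-3,dy=-4->C
  (2,3):dx=+3,dy=-4->D; (2,4):dx=-3,dy=-7->C; (2,5):dx=-2,dy=-6->C; (3,4):dx=-6,dy=-3->C
  (3,5):dx=-5,dy=-2->C; (4,5):dx=+1,dy=+1->C
Step 2: C = 7, D = 3, total pairs = 10.
Step 3: tau = (C - D)/(n(n-1)/2) = (7 - 3)/10 = 0.400000.
Step 4: Exact two-sided p-value (enumerate n! = 120 permutations of y under H0): p = 0.483333.
Step 5: alpha = 0.1. fail to reject H0.

tau_b = 0.4000 (C=7, D=3), p = 0.483333, fail to reject H0.


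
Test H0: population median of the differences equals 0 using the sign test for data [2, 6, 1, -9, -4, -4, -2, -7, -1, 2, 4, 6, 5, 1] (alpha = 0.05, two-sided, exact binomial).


Step 1: Discard zero differences. Original n = 14; n_eff = number of nonzero differences = 14.
Nonzero differences (with sign): +2, +6, +1, -9, -4, -4, -2, -7, -1, +2, +4, +6, +5, +1
Step 2: Count signs: positive = 8, negative = 6.
Step 3: Under H0: P(positive) = 0.5, so the number of positives S ~ Bin(14, 0.5).
Step 4: Two-sided exact p-value = sum of Bin(14,0.5) probabilities at or below the observed probability = 0.790527.
Step 5: alpha = 0.05. fail to reject H0.

n_eff = 14, pos = 8, neg = 6, p = 0.790527, fail to reject H0.


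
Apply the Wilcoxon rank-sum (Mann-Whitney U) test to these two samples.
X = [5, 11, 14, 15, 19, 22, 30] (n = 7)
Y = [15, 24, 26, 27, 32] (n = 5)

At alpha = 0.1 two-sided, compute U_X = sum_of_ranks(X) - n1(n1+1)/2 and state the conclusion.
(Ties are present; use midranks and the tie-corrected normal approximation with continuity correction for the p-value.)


Step 1: Combine and sort all 12 observations; assign midranks.
sorted (value, group): (5,X), (11,X), (14,X), (15,X), (15,Y), (19,X), (22,X), (24,Y), (26,Y), (27,Y), (30,X), (32,Y)
ranks: 5->1, 11->2, 14->3, 15->4.5, 15->4.5, 19->6, 22->7, 24->8, 26->9, 27->10, 30->11, 32->12
Step 2: Rank sum for X: R1 = 1 + 2 + 3 + 4.5 + 6 + 7 + 11 = 34.5.
Step 3: U_X = R1 - n1(n1+1)/2 = 34.5 - 7*8/2 = 34.5 - 28 = 6.5.
       U_Y = n1*n2 - U_X = 35 - 6.5 = 28.5.
Step 4: Ties are present, so use the tie-corrected normal approximation (with continuity correction) for the p-value.
Step 5: p-value = 0.087602; compare to alpha = 0.1. reject H0.

U_X = 6.5, p = 0.087602, reject H0 at alpha = 0.1.


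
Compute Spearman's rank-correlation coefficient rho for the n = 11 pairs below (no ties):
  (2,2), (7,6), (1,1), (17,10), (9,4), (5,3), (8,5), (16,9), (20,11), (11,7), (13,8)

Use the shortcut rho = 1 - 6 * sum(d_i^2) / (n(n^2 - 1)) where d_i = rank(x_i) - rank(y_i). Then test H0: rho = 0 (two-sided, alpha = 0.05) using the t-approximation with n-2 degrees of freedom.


Step 1: Rank x and y separately (midranks; no ties here).
rank(x): 2->2, 7->4, 1->1, 17->10, 9->6, 5->3, 8->5, 16->9, 20->11, 11->7, 13->8
rank(y): 2->2, 6->6, 1->1, 10->10, 4->4, 3->3, 5->5, 9->9, 11->11, 7->7, 8->8
Step 2: d_i = R_x(i) - R_y(i); compute d_i^2.
  (2-2)^2=0, (4-6)^2=4, (1-1)^2=0, (10-10)^2=0, (6-4)^2=4, (3-3)^2=0, (5-5)^2=0, (9-9)^2=0, (11-11)^2=0, (7-7)^2=0, (8-8)^2=0
sum(d^2) = 8.
Step 3: rho = 1 - 6*8 / (11*(11^2 - 1)) = 1 - 48/1320 = 0.963636.
Step 4: Under H0, t = rho * sqrt((n-2)/(1-rho^2)) = 10.8186 ~ t(9).
Step 5: Two-sided p-value from the t-distribution with 9 df = 0.000002.
Step 6: alpha = 0.05. reject H0.

rho = 0.9636, p = 0.000002, reject H0 at alpha = 0.05.


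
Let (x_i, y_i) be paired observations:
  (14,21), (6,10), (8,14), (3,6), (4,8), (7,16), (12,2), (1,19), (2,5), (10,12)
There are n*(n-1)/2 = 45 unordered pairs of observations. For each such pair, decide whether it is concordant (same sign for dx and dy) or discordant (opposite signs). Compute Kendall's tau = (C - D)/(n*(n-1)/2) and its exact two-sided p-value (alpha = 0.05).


Step 1: Enumerate the 45 unordered pairs (i,j) with i<j and classify each by sign(x_j-x_i) * sign(y_j-y_i).
  (1,2):dx=-8,dy=-11->C; (1,3):dx=-6,dy=-7->C; (1,4):dx=-11,dy=-15->C; (1,5):dx=-10,dy=-13->C
  (1,6):dx=-7,dy=-5->C; (1,7):dx=-2,dy=-19->C; (1,8):dx=-13,dy=-2->C; (1,9):dx=-12,dy=-16->C
  (1,10):dx=-4,dy=-9->C; (2,3):dx=+2,dy=+4->C; (2,4):dx=-3,dy=-4->C; (2,5):dx=-2,dy=-2->C
  (2,6):dx=+1,dy=+6->C; (2,7):dx=+6,dy=-8->D; (2,8):dx=-5,dy=+9->D; (2,9):dx=-4,dy=-5->C
  (2,10):dx=+4,dy=+2->C; (3,4):dx=-5,dy=-8->C; (3,5):dx=-4,dy=-6->C; (3,6):dx=-1,dy=+2->D
  (3,7):dx=+4,dy=-12->D; (3,8):dx=-7,dy=+5->D; (3,9):dx=-6,dy=-9->C; (3,10):dx=+2,dy=-2->D
  (4,5):dx=+1,dy=+2->C; (4,6):dx=+4,dy=+10->C; (4,7):dx=+9,dy=-4->D; (4,8):dx=-2,dy=+13->D
  (4,9):dx=-1,dy=-1->C; (4,10):dx=+7,dy=+6->C; (5,6):dx=+3,dy=+8->C; (5,7):dx=+8,dy=-6->D
  (5,8):dx=-3,dy=+11->D; (5,9):dx=-2,dy=-3->C; (5,10):dx=+6,dy=+4->C; (6,7):dx=+5,dy=-14->D
  (6,8):dx=-6,dy=+3->D; (6,9):dx=-5,dy=-11->C; (6,10):dx=+3,dy=-4->D; (7,8):dx=-11,dy=+17->D
  (7,9):dx=-10,dy=+3->D; (7,10):dx=-2,dy=+10->D; (8,9):dx=+1,dy=-14->D; (8,10):dx=+9,dy=-7->D
  (9,10):dx=+8,dy=+7->C
Step 2: C = 27, D = 18, total pairs = 45.
Step 3: tau = (C - D)/(n(n-1)/2) = (27 - 18)/45 = 0.200000.
Step 4: Exact two-sided p-value (enumerate n! = 3628800 permutations of y under H0): p = 0.484313.
Step 5: alpha = 0.05. fail to reject H0.

tau_b = 0.2000 (C=27, D=18), p = 0.484313, fail to reject H0.
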